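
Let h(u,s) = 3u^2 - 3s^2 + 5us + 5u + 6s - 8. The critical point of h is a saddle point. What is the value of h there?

∂h/∂u = 6u + 5s + 5 = 0 and ∂h/∂s = 5u - 6s + 6 = 0, so (u, s) = (-60/61, 11/61).
The Hessian has h_{uu} = 6, h_{ss} = -6, h_{us} = 5, giving D = -61 < 0, so the point is a saddle point.
h(-60/61, 11/61) = -605/61.

-605/61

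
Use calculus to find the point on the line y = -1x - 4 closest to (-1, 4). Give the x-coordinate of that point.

Minimize D(x)^2 = (x + 1)^2 + (-x - 8)^2.
d/dx[D^2] = 2(x + 1) + 2·(-1)·(-x - 8) = 0 ⇒ x = -9/2.
Then y = 1/2 and the distance is √(49/2) ≈ 4.9497.

-9/2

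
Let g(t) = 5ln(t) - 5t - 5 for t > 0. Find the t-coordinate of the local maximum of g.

g'(t) = 5/t − 5 = 0 gives t = 1.
g''(t) = -5/t², which is negative for t > 0, so this is a local maximum.
g(1) = 5·ln(1) - 5 - 5 ≈ -10.0000.

1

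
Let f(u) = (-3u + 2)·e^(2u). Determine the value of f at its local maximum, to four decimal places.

By the product rule, f'(u) = (-6u + 1)·e^(2u). Since e^(2u) > 0, the only critical point is u = 1/6.
f''(1/6) has the same sign as -6 < 0, so this is a local maximum.
f(1/6) = (3/2)·e^(1/3) ≈ 2.0934.

2.0934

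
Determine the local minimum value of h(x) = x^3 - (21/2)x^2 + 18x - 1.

-55

Critical points: h'(x) = 3x^2 - 21x + 18 vanishes at x = 1, 6.
Since h''(x) = 6x - 21, we get h''(1) = -15 < 0 ⇒ local maximum; h''(6) = 15 > 0 ⇒ local minimum.
Thus h has its local minimum at x = 6, with value -55.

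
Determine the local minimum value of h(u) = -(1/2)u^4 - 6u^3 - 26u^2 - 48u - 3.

57/2

Critical points: h'(u) = -2u^3 - 18u^2 - 52u - 48 vanishes at u = -4, -3, -2.
Since h''(u) = -6u^2 - 36u - 52, we get h''(-4) = -4 < 0 ⇒ local maximum; h''(-3) = 2 > 0 ⇒ local minimum; h''(-2) = -4 < 0 ⇒ local maximum.
Thus h has its local minimum at u = -3, with value 57/2.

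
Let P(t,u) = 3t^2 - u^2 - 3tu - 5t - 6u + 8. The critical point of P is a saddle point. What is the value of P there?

∂P/∂t = 6t - 3u - 5 = 0 and ∂P/∂u = -3t - 2u - 6 = 0, so (t, u) = (-8/21, -17/7).
The Hessian has P_{tt} = 6, P_{uu} = -2, P_{tu} = -3, giving D = -21 < 0, so the point is a saddle point.
P(-8/21, -17/7) = 341/21.

341/21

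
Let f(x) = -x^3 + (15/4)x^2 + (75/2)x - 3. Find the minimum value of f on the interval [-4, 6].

The derivative is -3x^2 + (15/2)x + 75/2, which vanishes at x = -5/2 and x = 5.
Compare values at every candidate in [-4, 6]: f(-4) = -29; f(-5/2) = -923/16; f(5) = 613/4; f(6) = 141.
Hence the absolute minimum is -923/16 at x = -5/2.

-923/16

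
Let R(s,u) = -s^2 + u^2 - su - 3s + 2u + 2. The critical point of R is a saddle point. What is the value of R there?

∂R/∂s = -2s - u - 3 = 0 and ∂R/∂u = -s + 2u + 2 = 0, so (s, u) = (-4/5, -7/5).
The Hessian has R_{ss} = -2, R_{uu} = 2, R_{su} = -1, giving D = -5 < 0, so the point is a saddle point.
R(-4/5, -7/5) = 9/5.

9/5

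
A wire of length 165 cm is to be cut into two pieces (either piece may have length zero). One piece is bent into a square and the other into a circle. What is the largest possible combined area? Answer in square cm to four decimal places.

2166.4967

Let x be the length used for the square. Square side x/4; circle radius (165−x)/(2π).
A(x) = (x/4)² + π·((165−x)/(2π))² = x²/16 + (165−x)²/(4π) for 0 ≤ x ≤ 165. A'(x) = x/8 − (165−x)/(2π) = 0 gives x = 4·165/(π+4) ≈ 92.4164.
A'' > 0, so the interior critical point is a minimum; the maximum is at an endpoint. A(0) = 2166.4967 and A(165) = 1701.5625, so the largest area is 2166.4967.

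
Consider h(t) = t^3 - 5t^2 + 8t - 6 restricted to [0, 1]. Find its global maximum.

Differentiating, h'(t) = 3t^2 - 10t + 8; which has no zeros in [0, 1].
Compare values at every candidate in [0, 1]: h(0) = -6,  h(1) = -2.
So the maximum is h(1) = -2.

-2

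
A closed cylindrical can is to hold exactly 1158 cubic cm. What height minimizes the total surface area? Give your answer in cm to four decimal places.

11.3817

With radius r and height h, πr²h = 1158 so h = 1158/(πr²), and S(r) = 2πr² + 2πrh = 2πr² + 2·1158/r.
S'(r) = 4πr − 2·1158/r² = 0 ⇒ r³ = 1158/(2π), so r ≈ 5.6908 and h = 2r ≈ 11.3817.
S''(r) = 4π + 4·1158/r³ > 0, so this is the minimum; S ≈ 610.4549.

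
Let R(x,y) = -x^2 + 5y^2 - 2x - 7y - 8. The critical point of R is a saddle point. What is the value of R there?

∂R/∂x = -2x - 2 = 0 and ∂R/∂y = 10y - 7 = 0, so (x, y) = (-1, 7/10).
The Hessian has R_{xx} = -2, R_{yy} = 10, R_{xy} = 0, giving D = -20 < 0, so the point is a saddle point.
R(-1, 7/10) = -189/20.

-189/20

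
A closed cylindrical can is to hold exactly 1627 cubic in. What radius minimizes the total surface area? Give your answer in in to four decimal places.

6.3739

With radius r and height h, πr²h = 1627 so h = 1627/(πr²), and S(r) = 2πr² + 2πrh = 2πr² + 2·1627/r.
S'(r) = 4πr − 2·1627/r² = 0 ⇒ r³ = 1627/(2π), so r ≈ 6.3739 and h = 2r ≈ 12.7477.
S''(r) = 4π + 4·1627/r³ > 0, so this is the minimum; S ≈ 765.7839.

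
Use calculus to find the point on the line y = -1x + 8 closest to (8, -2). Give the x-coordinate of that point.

9

Minimize D(x)^2 = (x - 8)^2 + (-x + 10)^2.
d/dx[D^2] = 2(x - 8) + 2·(-1)·(-x + 10) = 0 ⇒ x = 9.
Then y = -1 and the distance is √(2) ≈ 1.4142.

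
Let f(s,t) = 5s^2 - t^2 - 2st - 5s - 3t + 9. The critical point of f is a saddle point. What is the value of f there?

133/12

∂f/∂s = 10s - 2t - 5 = 0 and ∂f/∂t = -2s - 2t - 3 = 0, so (s, t) = (1/6, -5/3).
The Hessian has f_{ss} = 10, f_{tt} = -2, f_{st} = -2, giving D = -24 < 0, so the point is a saddle point.
f(1/6, -5/3) = 133/12.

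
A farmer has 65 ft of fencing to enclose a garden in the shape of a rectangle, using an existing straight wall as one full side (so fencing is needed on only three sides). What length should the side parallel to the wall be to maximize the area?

Let the sides perpendicular to the wall have length x and the parallel side y, so 2x + y = 65 and the area is A = xy = x(65 − 2x).
A'(x) = 65 − 4x = 0 gives x = 65/4, and A''(x) = −4 < 0 confirms a maximum.
Then y = 65 − 2·65/4 = 65/2 and A = 4225/8.

65/2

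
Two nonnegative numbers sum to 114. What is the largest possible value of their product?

3249

With x + y = 114, the product is P(x) = x(114 − x).
P'(x) = 114 − 2x = 0 gives x = 57; P'' = −2 < 0, so this is the maximum.
P = 57·57 = 3249.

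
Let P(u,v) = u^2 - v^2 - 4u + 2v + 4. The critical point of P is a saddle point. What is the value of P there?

∂P/∂u = 2u - 4 = 0 and ∂P/∂v = -2v + 2 = 0, so (u, v) = (2, 1).
The Hessian has P_{uu} = 2, P_{vv} = -2, P_{uv} = 0, giving D = -4 < 0, so the point is a saddle point.
P(2, 1) = 1.

1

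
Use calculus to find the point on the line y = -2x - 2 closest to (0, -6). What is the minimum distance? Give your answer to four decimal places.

Minimize D(x)^2 = (x + 0)^2 + (-2x + 4)^2.
d/dx[D^2] = 2(x + 0) + 2·(-2)·(-2x + 4) = 0 ⇒ x = 8/5.
Then y = -26/5 and the distance is √(16/5) ≈ 1.7889.

1.7889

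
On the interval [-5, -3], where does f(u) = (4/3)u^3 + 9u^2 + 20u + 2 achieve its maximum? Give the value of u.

-3

f'(u) = 4u^2 + 18u + 20, which has no zeros in [-5, -3].
Evaluating at the critical points and endpoints: f(-5) = -119/3,  f(-3) = -13.
So the maximum is f(-3) = -13.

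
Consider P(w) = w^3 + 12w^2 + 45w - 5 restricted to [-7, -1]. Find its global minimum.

-75

P'(w) = 3w^2 + 24w + 45, which vanishes at w = -5 and w = -3.
Evaluating at the critical points and endpoints: P(-7) = -75,  P(-5) = -55,  P(-3) = -59,  P(-1) = -39.
The minimum over the interval is -75, attained at w = -7.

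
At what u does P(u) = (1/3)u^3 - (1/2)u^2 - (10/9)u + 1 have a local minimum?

P'(u) = u^2 - u - 10/9 = 0 at u = -2/3, 5/3.
Second-derivative test with P''(u) = 2u - 1: P''(-2/3) = -7/3 < 0 ⇒ local maximum; P''(5/3) = 7/3 > 0 ⇒ local minimum.
The local minimum is P(5/3) = -113/162.

5/3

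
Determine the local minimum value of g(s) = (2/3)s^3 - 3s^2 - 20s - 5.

-290/3

Critical points: g'(s) = 2s^2 - 6s - 20 vanishes at s = -2, 5.
g''(s) = 4s - 6. g''(-2) = -14 < 0 ⇒ local maximum; g''(5) = 14 > 0 ⇒ local minimum.
The local minimum is g(5) = -290/3.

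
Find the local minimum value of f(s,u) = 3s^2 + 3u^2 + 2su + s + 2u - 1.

-43/32

∂f/∂s = 6s + 2u + 1 = 0 and ∂f/∂u = 2s + 6u + 2 = 0, so (s, u) = (-1/16, -5/16).
The Hessian has f_{ss} = 6, f_{uu} = 6, f_{su} = 2, giving D = 32 > 0 with f_{ss} > 0, so the point is a local minimum.
f(-1/16, -5/16) = -43/32.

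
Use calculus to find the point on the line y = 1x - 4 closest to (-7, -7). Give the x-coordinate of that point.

-5

Minimize D(x)^2 = (x + 7)^2 + (x + 3)^2.
d/dx[D^2] = 2(x + 7) + 2·1·(x + 3) = 0 ⇒ x = -5.
Then y = -9 and the distance is √(8) ≈ 2.8284.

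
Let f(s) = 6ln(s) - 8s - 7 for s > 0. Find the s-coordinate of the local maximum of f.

3/4

f'(s) = 6/s − 8 = 0 gives s = 3/4.
f''(s) = -6/s², which is negative for s > 0, so this is a local maximum.
f(3/4) = 6·ln(3/4) - 6 - 7 ≈ -14.7261.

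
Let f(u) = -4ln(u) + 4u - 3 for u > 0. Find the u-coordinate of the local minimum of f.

1

f'(u) = -4/u + 4 = 0 gives u = 1.
f''(u) = 4/u², which is positive for u > 0, so this is a local minimum.
f(1) = -4·ln(1) + 4 - 3 ≈ 1.0000.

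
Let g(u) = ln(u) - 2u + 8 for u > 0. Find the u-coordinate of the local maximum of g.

1/2

g'(u) = 1/u − 2 = 0 gives u = 1/2.
g''(u) = -1/u², which is negative for u > 0, so this is a local maximum.
g(1/2) = 1·ln(1/2) - 1 + 8 ≈ 6.3069.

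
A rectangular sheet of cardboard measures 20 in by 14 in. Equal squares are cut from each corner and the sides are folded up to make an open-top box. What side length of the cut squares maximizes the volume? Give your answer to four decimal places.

With cut size x, the volume is V(x) = x(20 − 2x)(14 − 2x) for 0 < x < 7.
V'(x) = 12x^2 − 136x + 280. Setting V'(x) = 0 gives x ≈ 2.7039 (the root in (0, 7)).
V''(x) = 24x − 136 is negative there, so this is the maximum; V ≈ 339.0126.

2.7039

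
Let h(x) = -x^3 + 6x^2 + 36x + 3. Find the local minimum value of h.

-37

Critical points: h'(x) = -3x^2 + 12x + 36 vanishes at x = -2, 6.
h''(x) = -6x + 12. h''(-2) = 24 > 0 ⇒ local minimum; h''(6) = -24 < 0 ⇒ local maximum.
Thus h has its local minimum at x = -2, with value -37.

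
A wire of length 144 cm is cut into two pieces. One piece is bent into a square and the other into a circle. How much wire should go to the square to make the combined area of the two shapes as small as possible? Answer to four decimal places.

Let x be the length used for the square. Square side x/4; circle radius (144−x)/(2π).
A(x) = (x/4)² + π·((144−x)/(2π))² = x²/16 + (144−x)²/(4π) for 0 ≤ x ≤ 144. A'(x) = x/8 − (144−x)/(2π) = 0 gives x = 4·144/(π+4) ≈ 80.6543.
A'' = 1/8 + 1/(2π) > 0, so this gives the minimum combined area; x ≈ 80.6543 cm to the square.

80.6543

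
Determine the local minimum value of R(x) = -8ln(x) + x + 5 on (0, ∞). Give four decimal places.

R'(x) = -8/x + 1 = 0 gives x = 8.
R''(x) = 8/x², which is positive for x > 0, so this is a local minimum.
R(8) = -8·ln(8) + 8 + 5 ≈ -3.6355.

-3.6355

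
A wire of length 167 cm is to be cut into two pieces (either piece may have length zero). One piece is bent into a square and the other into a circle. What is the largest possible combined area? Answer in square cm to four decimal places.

2219.3361

Let x be the length used for the square. Square side x/4; circle radius (167−x)/(2π).
A(x) = (x/4)² + π·((167−x)/(2π))² = x²/16 + (167−x)²/(4π) for 0 ≤ x ≤ 167. A'(x) = x/8 − (167−x)/(2π) = 0 gives x = 4·167/(π+4) ≈ 93.5366.
A'' > 0, so the interior critical point is a minimum; the maximum is at an endpoint. A(0) = 2219.3361 and A(167) = 1743.0625, so the largest area is 2219.3361.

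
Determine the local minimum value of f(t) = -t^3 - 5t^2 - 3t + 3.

-6

f'(t) = -3t^2 - 10t - 3 = 0 at t = -3, -1/3.
Second-derivative test with f''(t) = -6t - 10: f''(-3) = 8 > 0 ⇒ local minimum; f''(-1/3) = -8 < 0 ⇒ local maximum.
The local minimum is f(-3) = -6.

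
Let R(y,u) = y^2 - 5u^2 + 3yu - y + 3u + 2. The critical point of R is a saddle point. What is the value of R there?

71/29

∂R/∂y = 2y + 3u - 1 = 0 and ∂R/∂u = 3y - 10u + 3 = 0, so (y, u) = (1/29, 9/29).
The Hessian has R_{yy} = 2, R_{uu} = -10, R_{yu} = 3, giving D = -29 < 0, so the point is a saddle point.
R(1/29, 9/29) = 71/29.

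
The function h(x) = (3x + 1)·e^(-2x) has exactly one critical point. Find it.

1/6

Differentiating with the product rule gives h'(x) = (-6x + 1)·e^(-2x). Since e^(-2x) > 0, the only critical point is x = 1/6.
h''(1/6) has the same sign as -6 < 0, so this is a local maximum.
h(1/6) = (3/2)·e^(-1/3) ≈ 1.0748.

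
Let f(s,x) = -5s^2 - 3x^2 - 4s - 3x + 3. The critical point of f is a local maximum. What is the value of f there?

∂f/∂s = -10s - 4 = 0 and ∂f/∂x = -6x - 3 = 0, so (s, x) = (-2/5, -1/2).
The Hessian has f_{ss} = -10, f_{xx} = -6, f_{sx} = 0, giving D = 60 > 0 with f_{ss} < 0, so the point is a local maximum.
f(-2/5, -1/2) = 91/20.

91/20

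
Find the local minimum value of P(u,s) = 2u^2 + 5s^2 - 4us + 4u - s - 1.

∂P/∂u = 4u - 4s + 4 = 0 and ∂P/∂s = -4u + 10s - 1 = 0, so (u, s) = (-3/2, -1/2).
The Hessian has P_{uu} = 4, P_{ss} = 10, P_{us} = -4, giving D = 24 > 0 with P_{uu} > 0, so the point is a local minimum.
P(-3/2, -1/2) = -15/4.

-15/4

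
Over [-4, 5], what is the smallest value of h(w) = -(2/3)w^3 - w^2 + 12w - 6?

The derivative is -2w^2 - 2w + 12, which vanishes at w = -3 and w = 2.
Evaluating at the critical points and endpoints: h(-4) = -82/3; h(-3) = -33; h(2) = 26/3; h(5) = -163/3.
Hence the absolute minimum is -163/3 at w = 5.

-163/3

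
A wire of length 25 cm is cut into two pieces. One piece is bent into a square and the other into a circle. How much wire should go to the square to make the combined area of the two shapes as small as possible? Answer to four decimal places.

Let x be the length used for the square. Square side x/4; circle radius (25−x)/(2π).
A(x) = (x/4)² + π·((25−x)/(2π))² = x²/16 + (25−x)²/(4π) for 0 ≤ x ≤ 25. A'(x) = x/8 − (25−x)/(2π) = 0 gives x = 4·25/(π+4) ≈ 14.0025.
A'' = 1/8 + 1/(2π) > 0, so this gives the minimum combined area; x ≈ 14.0025 cm to the square.

14.0025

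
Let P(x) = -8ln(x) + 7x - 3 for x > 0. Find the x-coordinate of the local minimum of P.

P'(x) = -8/x + 7 = 0 gives x = 8/7.
P''(x) = 8/x², which is positive for x > 0, so this is a local minimum.
P(8/7) = -8·ln(8/7) + 8 - 3 ≈ 3.9317.

8/7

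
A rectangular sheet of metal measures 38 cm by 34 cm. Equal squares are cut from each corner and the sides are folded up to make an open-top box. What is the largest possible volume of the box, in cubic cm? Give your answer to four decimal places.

With cut size x, the volume is V(x) = x(38 − 2x)(34 − 2x) for 0 < x < 17.
V'(x) = 12x^2 − 288x + 1292. Setting V'(x) = 0 gives x ≈ 5.9723 (the root in (0, 17)).
V''(x) = 24x − 288 is negative there, so this is the maximum; V ≈ 3432.0555.

3432.0555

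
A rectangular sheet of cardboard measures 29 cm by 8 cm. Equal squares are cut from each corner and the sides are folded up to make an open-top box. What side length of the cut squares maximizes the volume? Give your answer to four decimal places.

1.8430

With cut size x, the volume is V(x) = x(29 − 2x)(8 − 2x) for 0 < x < 4.
V'(x) = 12x^2 − 148x + 232. Setting V'(x) = 0 gives x ≈ 1.8430 (the root in (0, 4)).
V''(x) = 24x − 148 is negative there, so this is the maximum; V ≈ 201.2641.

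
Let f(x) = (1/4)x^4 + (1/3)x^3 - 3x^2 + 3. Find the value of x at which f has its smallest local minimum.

-3

Critical points: f'(x) = x^3 + x^2 - 6x vanishes at x = -3, 0, 2.
Second-derivative test with f''(x) = 3x^2 + 2x - 6: f''(-3) = 15 > 0 ⇒ local minimum; f''(0) = -6 < 0 ⇒ local maximum; f''(2) = 10 > 0 ⇒ local minimum.
So the smallest local minimum value is f(-3) = -51/4.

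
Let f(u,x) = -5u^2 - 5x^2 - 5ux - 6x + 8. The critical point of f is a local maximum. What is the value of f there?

∂f/∂u = -10u - 5x = 0 and ∂f/∂x = -5u - 10x - 6 = 0, so (u, x) = (2/5, -4/5).
The Hessian has f_{uu} = -10, f_{xx} = -10, f_{ux} = -5, giving D = 75 > 0 with f_{uu} < 0, so the point is a local maximum.
f(2/5, -4/5) = 52/5.

52/5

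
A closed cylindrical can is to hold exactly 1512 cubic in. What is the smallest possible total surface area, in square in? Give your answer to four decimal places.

729.2600

With radius r and height h, πr²h = 1512 so h = 1512/(πr²), and S(r) = 2πr² + 2πrh = 2πr² + 2·1512/r.
S'(r) = 4πr − 2·1512/r² = 0 ⇒ r³ = 1512/(2π), so r ≈ 6.2200 and h = 2r ≈ 12.4400.
S''(r) = 4π + 4·1512/r³ > 0, so this is the minimum; S ≈ 729.2600.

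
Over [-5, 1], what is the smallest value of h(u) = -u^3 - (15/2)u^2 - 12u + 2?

-37/2

h'(u) = -3u^2 - 15u - 12, which vanishes at u = -4 and u = -1.
Evaluating at the critical points and endpoints: h(-5) = -1/2; h(-4) = -6; h(-1) = 15/2; h(1) = -37/2.
The minimum over the interval is -37/2, attained at u = 1.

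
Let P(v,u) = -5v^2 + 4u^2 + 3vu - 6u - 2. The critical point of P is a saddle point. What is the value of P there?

∂P/∂v = -10v + 3u = 0 and ∂P/∂u = 3v + 8u - 6 = 0, so (v, u) = (18/89, 60/89).
The Hessian has P_{vv} = -10, P_{uu} = 8, P_{vu} = 3, giving D = -89 < 0, so the point is a saddle point.
P(18/89, 60/89) = -358/89.

-358/89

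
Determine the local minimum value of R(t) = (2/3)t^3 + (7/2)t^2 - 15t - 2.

R'(t) = 2t^2 + 7t - 15. Setting R'(t) = 0 gives t ∈ {-5, 3/2}.
Since R''(t) = 4t + 7, we get R''(-5) = -13 < 0 ⇒ local maximum; R''(3/2) = 13 > 0 ⇒ local minimum.
Thus R has its local minimum at t = 3/2, with value -115/8.

-115/8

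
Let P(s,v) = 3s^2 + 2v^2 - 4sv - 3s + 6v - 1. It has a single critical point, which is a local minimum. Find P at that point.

-31/4

∂P/∂s = 6s - 4v - 3 = 0 and ∂P/∂v = -4s + 4v + 6 = 0, so (s, v) = (-3/2, -3).
The Hessian has P_{ss} = 6, P_{vv} = 4, P_{sv} = -4, giving D = 8 > 0 with P_{ss} > 0, so the point is a local minimum.
P(-3/2, -3) = -31/4.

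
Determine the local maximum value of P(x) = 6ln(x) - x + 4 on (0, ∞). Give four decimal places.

8.7506

P'(x) = 6/x − 1 = 0 gives x = 6.
P''(x) = -6/x², which is negative for x > 0, so this is a local maximum.
P(6) = 6·ln(6) - 6 + 4 ≈ 8.7506.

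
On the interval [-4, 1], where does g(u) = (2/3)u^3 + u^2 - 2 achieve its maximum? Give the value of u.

1

Differentiating, g'(u) = 2u^2 + 2u; which vanishes at u = -1 and u = 0.
Candidates: g(-4) = -86/3,  g(-1) = -5/3,  g(0) = -2,  g(1) = -1/3.
Hence the absolute maximum is -1/3 at u = 1.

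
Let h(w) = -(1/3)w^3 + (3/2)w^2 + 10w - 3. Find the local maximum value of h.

h'(w) = -w^2 + 3w + 10 = 0 at w = -2, 5.
Second-derivative test with h''(w) = -2w + 3: h''(-2) = 7 > 0 ⇒ local minimum; h''(5) = -7 < 0 ⇒ local maximum.
Thus h has its local maximum at w = 5, with value 257/6.

257/6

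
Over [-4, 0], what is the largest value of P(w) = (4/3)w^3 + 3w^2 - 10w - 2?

251/12

Differentiating, P'(w) = 4w^2 + 6w - 10; whose only zero in [-4, 0] is w = -5/2.
Candidates: P(-4) = 2/3, P(-5/2) = 251/12, P(0) = -2.
The maximum over the interval is 251/12, attained at w = -5/2.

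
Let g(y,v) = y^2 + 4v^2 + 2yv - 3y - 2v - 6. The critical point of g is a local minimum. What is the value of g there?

∂g/∂y = 2y + 2v - 3 = 0 and ∂g/∂v = 2y + 8v - 2 = 0, so (y, v) = (5/3, -1/6).
The Hessian has g_{yy} = 2, g_{vv} = 8, g_{yv} = 2, giving D = 12 > 0 with g_{yy} > 0, so the point is a local minimum.
g(5/3, -1/6) = -25/3.

-25/3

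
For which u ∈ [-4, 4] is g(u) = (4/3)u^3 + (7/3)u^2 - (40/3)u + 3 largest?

g'(u) = 4u^2 + (14/3)u - 40/3, which vanishes at u = -5/2 and u = 4/3.
Compare values at every candidate in [-4, 4]: g(-4) = 25/3,  g(-5/2) = 361/12,  g(4/3) = -605/81,  g(4) = 217/3.
So the maximum is g(4) = 217/3.

4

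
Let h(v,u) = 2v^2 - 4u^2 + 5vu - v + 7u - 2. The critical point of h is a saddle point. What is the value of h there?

5/19

∂h/∂v = 4v + 5u - 1 = 0 and ∂h/∂u = 5v - 8u + 7 = 0, so (v, u) = (-9/19, 11/19).
The Hessian has h_{vv} = 4, h_{uu} = -8, h_{vu} = 5, giving D = -57 < 0, so the point is a saddle point.
h(-9/19, 11/19) = 5/19.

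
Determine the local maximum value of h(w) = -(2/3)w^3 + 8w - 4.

20/3

h'(w) = -2w^2 + 8. Setting h'(w) = 0 gives w ∈ {-2, 2}.
Since h''(w) = -4w, we get h''(-2) = 8 > 0 ⇒ local minimum; h''(2) = -8 < 0 ⇒ local maximum.
Thus h has its local maximum at w = 2, with value 20/3.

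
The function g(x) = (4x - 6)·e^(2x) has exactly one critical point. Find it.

1

g'(x) = 4·e^(2x) + (4x - 6)·2·e^(2x) = (8x - 8)·e^(2x). Since e^(2x) > 0, the only critical point is x = 1.
g''(1) has the same sign as 8 > 0, so this is a local minimum.
g(1) = (-2)·e^(2) ≈ -14.7781.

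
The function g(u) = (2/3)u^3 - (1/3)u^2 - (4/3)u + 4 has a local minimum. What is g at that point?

g'(u) = 2u^2 - (2/3)u - 4/3. Setting g'(u) = 0 gives u ∈ {-2/3, 1}.
g''(u) = 4u - 2/3. g''(-2/3) = -10/3 < 0 ⇒ local maximum; g''(1) = 10/3 > 0 ⇒ local minimum.
The local minimum is g(1) = 3.

3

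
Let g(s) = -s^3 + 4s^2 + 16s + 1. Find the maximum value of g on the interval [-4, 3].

g'(s) = -3s^2 + 8s + 16, whose only zero in [-4, 3] is s = -4/3.
Candidates: g(-4) = 65, g(-4/3) = -293/27, g(3) = 58.
So the maximum is g(-4) = 65.

65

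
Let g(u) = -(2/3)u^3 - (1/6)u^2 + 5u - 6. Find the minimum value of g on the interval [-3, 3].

-1897/162

g'(u) = -2u^2 - (1/3)u + 5, which vanishes at u = -5/3 and u = 3/2.
Candidates: g(-3) = -9/2, g(-5/3) = -1897/162, g(3/2) = -9/8, g(3) = -21/2.
The minimum over the interval is -1897/162, attained at u = -5/3.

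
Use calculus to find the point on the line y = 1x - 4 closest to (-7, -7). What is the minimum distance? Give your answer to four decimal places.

2.8284

Minimize D(x)^2 = (x + 7)^2 + (x + 3)^2.
d/dx[D^2] = 2(x + 7) + 2·1·(x + 3) = 0 ⇒ x = -5.
Then y = -9 and the distance is √(8) ≈ 2.8284.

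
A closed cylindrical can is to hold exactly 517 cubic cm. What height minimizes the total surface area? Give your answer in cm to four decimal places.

8.6990

With radius r and height h, πr²h = 517 so h = 517/(πr²), and S(r) = 2πr² + 2πrh = 2πr² + 2·517/r.
S'(r) = 4πr − 2·517/r² = 0 ⇒ r³ = 517/(2π), so r ≈ 4.3495 and h = 2r ≈ 8.6990.
S''(r) = 4π + 4·517/r³ > 0, so this is the minimum; S ≈ 356.5947.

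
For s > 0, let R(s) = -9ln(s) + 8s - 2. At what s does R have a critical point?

9/8

R'(s) = -9/s + 8 = 0 gives s = 9/8.
R''(s) = 9/s², which is positive for s > 0, so this is a local minimum.
R(9/8) = -9·ln(9/8) + 9 - 2 ≈ 5.9400.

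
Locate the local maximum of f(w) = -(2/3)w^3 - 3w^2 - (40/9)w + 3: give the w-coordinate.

Critical points: f'(w) = -2w^2 - 6w - 40/9 vanishes at w = -5/3, -4/3.
Since f''(w) = -4w - 6, we get f''(-5/3) = 2/3 > 0 ⇒ local minimum; f''(-4/3) = -2/3 < 0 ⇒ local maximum.
Thus f has its local maximum at w = -4/3, with value 419/81.

-4/3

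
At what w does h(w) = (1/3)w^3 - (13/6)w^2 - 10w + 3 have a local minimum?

6

h'(w) = w^2 - (13/3)w - 10 = 0 at w = -5/3, 6.
Since h''(w) = 2w - 13/3, we get h''(-5/3) = -23/3 < 0 ⇒ local maximum; h''(6) = 23/3 > 0 ⇒ local minimum.
So the local minimum value is h(6) = -63.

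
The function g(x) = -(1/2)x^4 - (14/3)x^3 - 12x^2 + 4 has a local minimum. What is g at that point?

Critical points: g'(x) = -2x^3 - 14x^2 - 24x vanishes at x = -4, -3, 0.
Since g''(x) = -6x^2 - 28x - 24, we get g''(-4) = -8 < 0 ⇒ local maximum; g''(-3) = 6 > 0 ⇒ local minimum; g''(0) = -24 < 0 ⇒ local maximum.
The local minimum is g(-3) = -37/2.

-37/2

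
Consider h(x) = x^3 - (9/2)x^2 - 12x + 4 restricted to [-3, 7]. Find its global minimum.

-52

h'(x) = 3x^2 - 9x - 12, which vanishes at x = -1 and x = 4.
Evaluating at the critical points and endpoints: h(-3) = -55/2; h(-1) = 21/2; h(4) = -52; h(7) = 85/2.
Hence the absolute minimum is -52 at x = 4.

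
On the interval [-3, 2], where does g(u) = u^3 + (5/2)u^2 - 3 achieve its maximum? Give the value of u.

2

g'(u) = 3u^2 + 5u, which vanishes at u = -5/3 and u = 0.
Compare values at every candidate in [-3, 2]: g(-3) = -15/2,  g(-5/3) = -37/54,  g(0) = -3,  g(2) = 15.
So the maximum is g(2) = 15.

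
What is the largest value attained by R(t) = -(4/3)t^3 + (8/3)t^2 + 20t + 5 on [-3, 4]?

53

R'(t) = -4t^2 + (16/3)t + 20, which vanishes at t = -5/3 and t = 3.
Compare values at every candidate in [-3, 4]: R(-3) = 5,  R(-5/3) = -1195/81,  R(3) = 53,  R(4) = 127/3.
The maximum over the interval is 53, attained at t = 3.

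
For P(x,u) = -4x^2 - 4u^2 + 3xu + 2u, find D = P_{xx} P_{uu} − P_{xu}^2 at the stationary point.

55

∂P/∂x = -8x + 3u = 0 and ∂P/∂u = 3x - 8u + 2 = 0, so (x, u) = (6/55, 16/55).
The Hessian has P_{xx} = -8, P_{uu} = -8, P_{xu} = 3, giving D = 55 > 0 with P_{xx} < 0, so the point is a local maximum.
D = (-8)·(-8) − (3)^2 = 55.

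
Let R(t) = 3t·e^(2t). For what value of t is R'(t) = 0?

-1/2

By the product rule, R'(t) = (6t + 3)·e^(2t). Since e^(2t) > 0, the only critical point is t = -1/2.
R''(-1/2) has the same sign as 6 > 0, so this is a local minimum.
R(-1/2) = (-3/2)·e^(-1) ≈ -0.5518.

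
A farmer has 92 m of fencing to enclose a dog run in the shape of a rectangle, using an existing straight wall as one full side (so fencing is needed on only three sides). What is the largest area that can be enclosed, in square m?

1058

Let the sides perpendicular to the wall have length x and the parallel side y, so 2x + y = 92 and the area is A = xy = x(92 − 2x).
A'(x) = 92 − 4x = 0 gives x = 23, and A''(x) = −4 < 0 confirms a maximum.
Then y = 92 − 2·23 = 46 and A = 1058.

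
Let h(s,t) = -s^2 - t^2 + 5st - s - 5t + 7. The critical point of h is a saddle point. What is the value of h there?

∂h/∂s = -2s + 5t - 1 = 0 and ∂h/∂t = 5s - 2t - 5 = 0, so (s, t) = (9/7, 5/7).
The Hessian has h_{ss} = -2, h_{tt} = -2, h_{st} = 5, giving D = -21 < 0, so the point is a saddle point.
h(9/7, 5/7) = 32/7.

32/7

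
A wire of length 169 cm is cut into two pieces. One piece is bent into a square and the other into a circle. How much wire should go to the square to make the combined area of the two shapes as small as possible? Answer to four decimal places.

94.6568

Let x be the length used for the square. Square side x/4; circle radius (169−x)/(2π).
A(x) = (x/4)² + π·((169−x)/(2π))² = x²/16 + (169−x)²/(4π) for 0 ≤ x ≤ 169. A'(x) = x/8 − (169−x)/(2π) = 0 gives x = 4·169/(π+4) ≈ 94.6568.
A'' = 1/8 + 1/(2π) > 0, so this gives the minimum combined area; x ≈ 94.6568 cm to the square.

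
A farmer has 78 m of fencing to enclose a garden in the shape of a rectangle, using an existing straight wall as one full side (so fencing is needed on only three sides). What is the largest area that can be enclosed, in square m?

Let the sides perpendicular to the wall have length x and the parallel side y, so 2x + y = 78 and the area is A = xy = x(78 − 2x).
A'(x) = 78 − 4x = 0 gives x = 39/2, and A''(x) = −4 < 0 confirms a maximum.
Then y = 78 − 2·39/2 = 39 and A = 1521/2.

1521/2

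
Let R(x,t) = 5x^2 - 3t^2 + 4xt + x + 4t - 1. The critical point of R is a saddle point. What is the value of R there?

-15/76

∂R/∂x = 10x + 4t + 1 = 0 and ∂R/∂t = 4x - 6t + 4 = 0, so (x, t) = (-11/38, 9/19).
The Hessian has R_{xx} = 10, R_{tt} = -6, R_{xt} = 4, giving D = -76 < 0, so the point is a saddle point.
R(-11/38, 9/19) = -15/76.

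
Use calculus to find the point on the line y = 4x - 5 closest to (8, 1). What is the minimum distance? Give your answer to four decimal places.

6.3059

Minimize D(x)^2 = (x - 8)^2 + (4x - 6)^2.
d/dx[D^2] = 2(x - 8) + 2·4·(4x - 6) = 0 ⇒ x = 32/17.
Then y = 43/17 and the distance is √(676/17) ≈ 6.3059.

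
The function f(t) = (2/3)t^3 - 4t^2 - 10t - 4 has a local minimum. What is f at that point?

-212/3

f'(t) = 2t^2 - 8t - 10 = 0 at t = -1, 5.
f''(t) = 4t - 8. f''(-1) = -12 < 0 ⇒ local maximum; f''(5) = 12 > 0 ⇒ local minimum.
So the local minimum value is f(5) = -212/3.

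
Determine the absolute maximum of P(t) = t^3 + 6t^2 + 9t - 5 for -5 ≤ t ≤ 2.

45

The derivative is 3t^2 + 12t + 9, which vanishes at t = -3 and t = -1.
Candidates: P(-5) = -25,  P(-3) = -5,  P(-1) = -9,  P(2) = 45.
So the maximum is P(2) = 45.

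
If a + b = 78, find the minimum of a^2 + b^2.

With a + b = 78, a^2 + b^2 = a^2 + (78 − a)^2.
The derivative 2a − 2(78 − a) = 4a − 156 vanishes at a = 39; second derivative 4 > 0, a minimum.
The minimum is 2·(39)^2 = 3042.

3042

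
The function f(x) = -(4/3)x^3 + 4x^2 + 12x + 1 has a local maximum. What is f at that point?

f'(x) = -4x^2 + 8x + 12. Setting f'(x) = 0 gives x ∈ {-1, 3}.
Since f''(x) = -8x + 8, we get f''(-1) = 16 > 0 ⇒ local minimum; f''(3) = -16 < 0 ⇒ local maximum.
Thus f has its local maximum at x = 3, with value 37.

37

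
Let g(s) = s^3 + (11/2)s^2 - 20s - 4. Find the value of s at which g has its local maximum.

-5

Critical points: g'(s) = 3s^2 + 11s - 20 vanishes at s = -5, 4/3.
g''(s) = 6s + 11. g''(-5) = -19 < 0 ⇒ local maximum; g''(4/3) = 19 > 0 ⇒ local minimum.
So the local maximum value is g(-5) = 217/2.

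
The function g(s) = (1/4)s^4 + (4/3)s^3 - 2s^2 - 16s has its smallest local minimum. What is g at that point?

g'(s) = s^3 + 4s^2 - 4s - 16 = 0 at s = -4, -2, 2.
Since g''(s) = 3s^2 + 8s - 4, we get g''(-4) = 12 > 0 ⇒ local minimum; g''(-2) = -8 < 0 ⇒ local maximum; g''(2) = 24 > 0 ⇒ local minimum.
Thus g has its smallest local minimum at s = 2, with value -76/3.

-76/3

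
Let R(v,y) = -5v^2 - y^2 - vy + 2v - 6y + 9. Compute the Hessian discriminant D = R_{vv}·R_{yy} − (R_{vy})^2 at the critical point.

19

∂R/∂v = -10v - y + 2 = 0 and ∂R/∂y = -v - 2y - 6 = 0, so (v, y) = (10/19, -62/19).
The Hessian has R_{vv} = -10, R_{yy} = -2, R_{vy} = -1, giving D = 19 > 0 with R_{vv} < 0, so the point is a local maximum.
D = (-10)·(-2) − (-1)^2 = 19.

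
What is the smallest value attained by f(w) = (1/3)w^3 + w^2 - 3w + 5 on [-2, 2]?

The derivative is w^2 + 2w - 3, whose only zero in [-2, 2] is w = 1.
Evaluating at the critical points and endpoints: f(-2) = 37/3,  f(1) = 10/3,  f(2) = 17/3.
Hence the absolute minimum is 10/3 at w = 1.

10/3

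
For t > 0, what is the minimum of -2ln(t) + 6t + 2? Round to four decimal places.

f'(t) = -2/t + 6 = 0 gives t = 1/3.
f''(t) = 2/t², which is positive for t > 0, so this is a local minimum.
f(1/3) = -2·ln(1/3) + 2 + 2 ≈ 6.1972.

6.1972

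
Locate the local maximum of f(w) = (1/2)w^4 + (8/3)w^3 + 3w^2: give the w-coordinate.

f'(w) = 2w^3 + 8w^2 + 6w. Setting f'(w) = 0 gives w ∈ {-3, -1, 0}.
Second-derivative test with f''(w) = 6w^2 + 16w + 6: f''(-3) = 12 > 0 ⇒ local minimum; f''(-1) = -4 < 0 ⇒ local maximum; f''(0) = 6 > 0 ⇒ local minimum.
So the local maximum value is f(-1) = 5/6.

-1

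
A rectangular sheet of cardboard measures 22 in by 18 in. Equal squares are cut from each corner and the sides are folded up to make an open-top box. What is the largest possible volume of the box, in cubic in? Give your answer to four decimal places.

With cut size x, the volume is V(x) = x(22 − 2x)(18 − 2x) for 0 < x < 9.
V'(x) = 12x^2 − 160x + 396. Setting V'(x) = 0 gives x ≈ 3.2837 (the root in (0, 9)).
V''(x) = 24x − 160 is negative there, so this is the maximum; V ≈ 579.3588.

579.3588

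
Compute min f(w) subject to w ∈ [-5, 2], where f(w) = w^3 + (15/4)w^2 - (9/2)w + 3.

The derivative is 3w^2 + (15/2)w - 9/2, which vanishes at w = -3 and w = 1/2.
Compare values at every candidate in [-5, 2]: f(-5) = -23/4, f(-3) = 93/4, f(1/2) = 29/16, f(2) = 17.
The minimum over the interval is -23/4, attained at w = -5.

-23/4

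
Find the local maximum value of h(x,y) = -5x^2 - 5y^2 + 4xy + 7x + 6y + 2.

761/84

∂h/∂x = -10x + 4y + 7 = 0 and ∂h/∂y = 4x - 10y + 6 = 0, so (x, y) = (47/42, 22/21).
The Hessian has h_{xx} = -10, h_{yy} = -10, h_{xy} = 4, giving D = 84 > 0 with h_{xx} < 0, so the point is a local maximum.
h(47/42, 22/21) = 761/84.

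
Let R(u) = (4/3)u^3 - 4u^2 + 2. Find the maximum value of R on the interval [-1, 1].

The derivative is 4u^2 - 8u, whose only zero in [-1, 1] is u = 0.
Evaluating at the critical points and endpoints: R(-1) = -10/3, R(0) = 2, R(1) = -2/3.
The maximum over the interval is 2, attained at u = 0.

2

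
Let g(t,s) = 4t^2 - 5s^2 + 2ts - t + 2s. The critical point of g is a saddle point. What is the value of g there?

∂g/∂t = 8t + 2s - 1 = 0 and ∂g/∂s = 2t - 10s + 2 = 0, so (t, s) = (1/14, 3/14).
The Hessian has g_{tt} = 8, g_{ss} = -10, g_{ts} = 2, giving D = -84 < 0, so the point is a saddle point.
g(1/14, 3/14) = 5/28.

5/28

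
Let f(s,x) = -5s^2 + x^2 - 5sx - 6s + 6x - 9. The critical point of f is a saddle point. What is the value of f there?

∂f/∂s = -10s - 5x - 6 = 0 and ∂f/∂x = -5s + 2x + 6 = 0, so (s, x) = (2/5, -2).
The Hessian has f_{ss} = -10, f_{xx} = 2, f_{sx} = -5, giving D = -45 < 0, so the point is a saddle point.
f(2/5, -2) = -81/5.

-81/5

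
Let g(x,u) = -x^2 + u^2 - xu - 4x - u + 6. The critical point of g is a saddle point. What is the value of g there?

49/5

∂g/∂x = -2x - u - 4 = 0 and ∂g/∂u = -x + 2u - 1 = 0, so (x, u) = (-9/5, -2/5).
The Hessian has g_{xx} = -2, g_{uu} = 2, g_{xu} = -1, giving D = -5 < 0, so the point is a saddle point.
g(-9/5, -2/5) = 49/5.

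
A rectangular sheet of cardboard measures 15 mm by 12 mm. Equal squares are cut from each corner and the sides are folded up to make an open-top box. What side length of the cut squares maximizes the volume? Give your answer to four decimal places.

With cut size x, the volume is V(x) = x(15 − 2x)(12 − 2x) for 0 < x < 6.
V'(x) = 12x^2 − 108x + 180. Setting V'(x) = 0 gives x ≈ 2.2087 (the root in (0, 6)).
V''(x) = 24x − 108 is negative there, so this is the maximum; V ≈ 177.2341.

2.2087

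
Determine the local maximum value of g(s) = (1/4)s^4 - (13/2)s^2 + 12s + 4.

Critical points: g'(s) = s^3 - 13s + 12 vanishes at s = -4, 1, 3.
Second-derivative test with g''(s) = 3s^2 - 13: g''(-4) = 35 > 0 ⇒ local minimum; g''(1) = -10 < 0 ⇒ local maximum; g''(3) = 14 > 0 ⇒ local minimum.
The local maximum is g(1) = 39/4.

39/4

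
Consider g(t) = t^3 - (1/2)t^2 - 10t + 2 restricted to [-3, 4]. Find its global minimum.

-12

g'(t) = 3t^2 - t - 10, which vanishes at t = -5/3 and t = 2.
Candidates: g(-3) = 1/2, g(-5/3) = 683/54, g(2) = -12, g(4) = 18.
Hence the absolute minimum is -12 at t = 2.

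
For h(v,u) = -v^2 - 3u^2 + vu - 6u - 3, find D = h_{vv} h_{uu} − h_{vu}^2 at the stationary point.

11

∂h/∂v = -2v + u = 0 and ∂h/∂u = v - 6u - 6 = 0, so (v, u) = (-6/11, -12/11).
The Hessian has h_{vv} = -2, h_{uu} = -6, h_{vu} = 1, giving D = 11 > 0 with h_{vv} < 0, so the point is a local maximum.
D = (-2)·(-6) − (1)^2 = 11.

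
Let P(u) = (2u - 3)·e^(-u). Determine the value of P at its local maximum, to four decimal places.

P'(u) = 2·e^(-u) + (2u - 3)·(-1)·e^(-u) = (-2u + 5)·e^(-u). Since e^(-u) > 0, the only critical point is u = 5/2.
P''(5/2) has the same sign as -2 < 0, so this is a local maximum.
P(5/2) = (2)·e^(-5/2) ≈ 0.1642.

0.1642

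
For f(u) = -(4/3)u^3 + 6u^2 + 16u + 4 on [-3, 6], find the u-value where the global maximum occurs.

The derivative is -4u^2 + 12u + 16, which vanishes at u = -1 and u = 4.
Candidates: f(-3) = 46,  f(-1) = -14/3,  f(4) = 236/3,  f(6) = 28.
The maximum over the interval is 236/3, attained at u = 4.

4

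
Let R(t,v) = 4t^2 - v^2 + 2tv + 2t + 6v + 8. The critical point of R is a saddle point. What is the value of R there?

69/5

∂R/∂t = 8t + 2v + 2 = 0 and ∂R/∂v = 2t - 2v + 6 = 0, so (t, v) = (-4/5, 11/5).
The Hessian has R_{tt} = 8, R_{vv} = -2, R_{tv} = 2, giving D = -20 < 0, so the point is a saddle point.
R(-4/5, 11/5) = 69/5.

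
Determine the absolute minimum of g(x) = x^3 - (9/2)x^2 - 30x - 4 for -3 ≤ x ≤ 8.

-283/2

g'(x) = 3x^2 - 9x - 30, which vanishes at x = -2 and x = 5.
Evaluating at the critical points and endpoints: g(-3) = 37/2, g(-2) = 30, g(5) = -283/2, g(8) = -20.
The minimum over the interval is -283/2, attained at x = 5.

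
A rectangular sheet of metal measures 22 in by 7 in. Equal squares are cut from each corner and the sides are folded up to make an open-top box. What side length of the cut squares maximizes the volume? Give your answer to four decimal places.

1.5887

With cut size x, the volume is V(x) = x(22 − 2x)(7 − 2x) for 0 < x < 3.5.
V'(x) = 12x^2 − 116x + 154. Setting V'(x) = 0 gives x ≈ 1.5887 (the root in (0, 3.5)).
V''(x) = 24x − 116 is negative there, so this is the maximum; V ≈ 114.3090.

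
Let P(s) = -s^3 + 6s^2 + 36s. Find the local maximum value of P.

216

Critical points: P'(s) = -3s^2 + 12s + 36 vanishes at s = -2, 6.
P''(s) = -6s + 12. P''(-2) = 24 > 0 ⇒ local minimum; P''(6) = -24 < 0 ⇒ local maximum.
So the local maximum value is P(6) = 216.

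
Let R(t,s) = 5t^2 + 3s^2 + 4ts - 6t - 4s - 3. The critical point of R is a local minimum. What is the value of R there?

-56/11

∂R/∂t = 10t + 4s - 6 = 0 and ∂R/∂s = 4t + 6s - 4 = 0, so (t, s) = (5/11, 4/11).
The Hessian has R_{tt} = 10, R_{ss} = 6, R_{ts} = 4, giving D = 44 > 0 with R_{tt} > 0, so the point is a local minimum.
R(5/11, 4/11) = -56/11.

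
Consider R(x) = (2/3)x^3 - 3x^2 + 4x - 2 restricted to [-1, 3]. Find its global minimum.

-29/3

The derivative is 2x^2 - 6x + 4, which vanishes at x = 1 and x = 2.
Compare values at every candidate in [-1, 3]: R(-1) = -29/3, R(1) = -1/3, R(2) = -2/3, R(3) = 1.
So the minimum is R(-1) = -29/3.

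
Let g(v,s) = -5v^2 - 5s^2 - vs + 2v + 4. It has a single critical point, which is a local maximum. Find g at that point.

416/99

∂g/∂v = -10v - s + 2 = 0 and ∂g/∂s = -v - 10s = 0, so (v, s) = (20/99, -2/99).
The Hessian has g_{vv} = -10, g_{ss} = -10, g_{vs} = -1, giving D = 99 > 0 with g_{vv} < 0, so the point is a local maximum.
g(20/99, -2/99) = 416/99.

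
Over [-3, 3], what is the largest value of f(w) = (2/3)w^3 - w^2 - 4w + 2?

f'(w) = 2w^2 - 2w - 4, which vanishes at w = -1 and w = 2.
Candidates: f(-3) = -13; f(-1) = 13/3; f(2) = -14/3; f(3) = -1.
Hence the absolute maximum is 13/3 at w = -1.

13/3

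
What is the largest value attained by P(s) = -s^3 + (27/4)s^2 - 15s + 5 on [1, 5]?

-17/4

The derivative is -3s^2 + (27/2)s - 15, which vanishes at s = 2 and s = 5/2.
Evaluating at the critical points and endpoints: P(1) = -17/4,  P(2) = -6,  P(5/2) = -95/16,  P(5) = -105/4.
The maximum over the interval is -17/4, attained at s = 1.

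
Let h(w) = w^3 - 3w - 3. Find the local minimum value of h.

-5

Critical points: h'(w) = 3w^2 - 3 vanishes at w = -1, 1.
Since h''(w) = 6w, we get h''(-1) = -6 < 0 ⇒ local maximum; h''(1) = 6 > 0 ⇒ local minimum.
Thus h has its local minimum at w = 1, with value -5.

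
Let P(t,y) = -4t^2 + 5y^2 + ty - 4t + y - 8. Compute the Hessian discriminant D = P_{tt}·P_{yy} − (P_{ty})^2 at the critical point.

-81

∂P/∂t = -8t + y - 4 = 0 and ∂P/∂y = t + 10y + 1 = 0, so (t, y) = (-41/81, -4/81).
The Hessian has P_{tt} = -8, P_{yy} = 10, P_{ty} = 1, giving D = -81 < 0, so the point is a saddle point.
D = (-8)·(10) − (1)^2 = -81.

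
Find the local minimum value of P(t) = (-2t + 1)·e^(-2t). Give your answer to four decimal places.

Differentiating with the product rule gives P'(t) = (4t - 4)·e^(-2t). Since e^(-2t) > 0, the only critical point is t = 1.
P''(1) has the same sign as 4 > 0, so this is a local minimum.
P(1) = (-1)·e^(-2) ≈ -0.1353.

-0.1353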